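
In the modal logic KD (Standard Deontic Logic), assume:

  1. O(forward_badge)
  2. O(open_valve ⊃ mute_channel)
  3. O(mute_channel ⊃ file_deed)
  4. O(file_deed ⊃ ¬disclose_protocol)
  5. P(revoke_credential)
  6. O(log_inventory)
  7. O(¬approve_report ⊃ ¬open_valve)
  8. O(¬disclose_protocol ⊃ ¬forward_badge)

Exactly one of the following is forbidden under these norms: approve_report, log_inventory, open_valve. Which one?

open_valve

From premise 1 we have O(forward_badge).
The contrapositive of premise 8 (O(¬disclose_protocol ⊃ ¬forward_badge)) is O(forward_badge ⊃ disclose_protocol), and O(forward_badge) is already established, so O(disclose_protocol).
The contrapositive of premise 4 (O(file_deed ⊃ ¬disclose_protocol)) is O(disclose_protocol ⊃ ¬file_deed), and O(disclose_protocol) is already established, so O(¬file_deed).
The contrapositive of premise 3 (O(mute_channel ⊃ file_deed)) is O(¬file_deed ⊃ ¬mute_channel), and O(¬file_deed) is already established, so O(¬mute_channel).
Premise 2 is O(open_valve ⊃ mute_channel); contrapositively O(¬mute_channel ⊃ ¬open_valve). Since O(¬mute_channel) holds, K gives O(¬open_valve).
So O(¬open_valve) holds, i.e. open_valve is forbidden. None of the other listed options is forbidden under the premises.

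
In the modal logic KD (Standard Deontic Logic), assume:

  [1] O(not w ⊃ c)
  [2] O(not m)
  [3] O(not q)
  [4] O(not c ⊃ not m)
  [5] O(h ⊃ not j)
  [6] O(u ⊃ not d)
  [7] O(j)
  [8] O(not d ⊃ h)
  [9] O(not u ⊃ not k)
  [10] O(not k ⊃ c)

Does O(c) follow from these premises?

Premise 7 gives O(j).
Premise 5, O(h ⊃ not j), contraposes to O(j ⊃ not h); with O(j) we get O(not h).
Premise 8 is O(not d ⊃ h); contrapositively O(not h ⊃ d). Since O(not h) holds, K gives O(d).
Premise 6, O(u ⊃ not d), contraposes to O(d ⊃ not u); with O(d) we get O(not u).
With premise 9, O(not u ⊃ not k), the K-axiom yields O(not k).
Applying K to premise 10 (O(not k ⊃ c)) and O(not k) yields O(c).
Premises 1, 2, 3, 4 do not contribute to this derivation.
So O(c) follows.

Yes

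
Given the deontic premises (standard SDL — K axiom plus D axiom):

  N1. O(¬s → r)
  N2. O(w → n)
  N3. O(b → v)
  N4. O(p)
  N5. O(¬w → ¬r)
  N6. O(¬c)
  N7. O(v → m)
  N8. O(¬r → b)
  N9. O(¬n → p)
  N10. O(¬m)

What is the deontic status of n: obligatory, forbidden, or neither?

Obligatory

Premise 10 states O(¬m) outright.
The contrapositive of premise 7 (O(v → m)) is O(¬m → ¬v), and O(¬m) is already established, so O(¬v).
Premise 3 is O(b → v); contrapositively O(¬v → ¬b). Since O(¬v) holds, K gives O(¬b).
The contrapositive of premise 8 (O(¬r → b)) is O(¬b → r), and O(¬b) is already established, so O(r).
Premise 5, O(¬w → ¬r), contraposes to O(r → w); with O(r) we get O(w).
Applying K to premise 2 (O(w → n)) and O(w) yields O(n).
Premises 1, 4, 6, 9 do not contribute to this derivation.
Hence n is obligatory.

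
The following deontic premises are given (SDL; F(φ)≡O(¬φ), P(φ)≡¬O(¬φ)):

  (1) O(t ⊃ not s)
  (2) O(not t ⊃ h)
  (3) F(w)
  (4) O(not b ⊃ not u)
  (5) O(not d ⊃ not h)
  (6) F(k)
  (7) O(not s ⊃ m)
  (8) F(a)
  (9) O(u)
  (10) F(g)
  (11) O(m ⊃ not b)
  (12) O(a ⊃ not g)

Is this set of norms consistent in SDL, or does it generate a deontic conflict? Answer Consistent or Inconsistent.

Consistent

Premise 12 is O(a ⊃ not g); even if O(not g) held, inferring O(a) would be affirming the consequent — invalid.
So O(a) is not derivable, and the apparent clash with O(not a) does not arise.
A world satisfying every obligation exists (e.g. a=false, b=true, d=true, g=false, h=true, k=false, m=false, s=true, t=false, u=true, w=false); no atom is both obligatory and forbidden, so the set is consistent.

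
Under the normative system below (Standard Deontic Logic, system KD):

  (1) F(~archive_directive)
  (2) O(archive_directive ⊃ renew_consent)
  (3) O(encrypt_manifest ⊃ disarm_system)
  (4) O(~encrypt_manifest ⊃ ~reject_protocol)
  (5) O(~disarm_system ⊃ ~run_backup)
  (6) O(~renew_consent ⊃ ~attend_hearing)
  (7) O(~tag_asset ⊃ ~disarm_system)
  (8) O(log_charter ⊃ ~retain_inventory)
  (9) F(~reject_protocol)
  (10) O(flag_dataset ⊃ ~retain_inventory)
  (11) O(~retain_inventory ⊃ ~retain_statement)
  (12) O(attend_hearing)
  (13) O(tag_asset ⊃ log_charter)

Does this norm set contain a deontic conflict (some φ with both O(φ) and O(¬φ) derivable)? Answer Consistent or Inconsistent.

Consistent

Premise 6 is O(~renew_consent ⊃ ~attend_hearing), but O(~renew_consent) is not derivable from the premises, so it does not yield O(~attend_hearing).
So O(~attend_hearing) is not derivable, and the apparent clash with O(attend_hearing) does not arise.
A world satisfying every obligation exists (e.g. archive_directive=true, attend_hearing=true, disarm_system=true, encrypt_manifest=true, flag_dataset=false, log_charter=true, reject_protocol=true, renew_consent=true, retain_inventory=false, retain_statement=false, run_backup=false, tag_asset=true); no atom is both obligatory and forbidden, so the set is consistent.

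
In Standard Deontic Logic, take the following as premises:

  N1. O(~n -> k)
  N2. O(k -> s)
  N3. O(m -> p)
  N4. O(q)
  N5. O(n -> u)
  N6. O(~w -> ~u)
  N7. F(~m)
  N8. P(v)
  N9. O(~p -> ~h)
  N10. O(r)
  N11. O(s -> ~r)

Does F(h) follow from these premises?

Premise 9 is O(~p -> ~h), but O(~p) is not derivable from the premises, so it does not yield O(~h).
No other premise forces O(~h). An ideal world satisfying every premise can still have h true, so F(h) is not derivable.

No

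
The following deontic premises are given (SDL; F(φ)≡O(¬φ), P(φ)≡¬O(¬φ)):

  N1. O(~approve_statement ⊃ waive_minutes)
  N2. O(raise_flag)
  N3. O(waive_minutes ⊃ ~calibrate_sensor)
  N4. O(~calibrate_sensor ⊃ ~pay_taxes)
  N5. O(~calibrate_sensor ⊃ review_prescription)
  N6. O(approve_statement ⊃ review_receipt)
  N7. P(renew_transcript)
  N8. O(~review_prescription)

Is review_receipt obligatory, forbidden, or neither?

Obligatory

From premise 8 we have O(~review_prescription).
Premise 5, O(~calibrate_sensor ⊃ review_prescription), contraposes to O(~review_prescription ⊃ calibrate_sensor); with O(~review_prescription) we get O(calibrate_sensor).
The contrapositive of premise 3 (O(waive_minutes ⊃ ~calibrate_sensor)) is O(calibrate_sensor ⊃ ~waive_minutes), and O(calibrate_sensor) is already established, so O(~waive_minutes).
Premise 1 is O(~approve_statement ⊃ waive_minutes); contrapositively O(~waive_minutes ⊃ approve_statement). Since O(~waive_minutes) holds, K gives O(approve_statement).
With premise 6, O(approve_statement ⊃ review_receipt), the K-axiom yields O(review_receipt).
Premises 2, 4, 7 do not contribute to this derivation.
Hence review_receipt is obligatory.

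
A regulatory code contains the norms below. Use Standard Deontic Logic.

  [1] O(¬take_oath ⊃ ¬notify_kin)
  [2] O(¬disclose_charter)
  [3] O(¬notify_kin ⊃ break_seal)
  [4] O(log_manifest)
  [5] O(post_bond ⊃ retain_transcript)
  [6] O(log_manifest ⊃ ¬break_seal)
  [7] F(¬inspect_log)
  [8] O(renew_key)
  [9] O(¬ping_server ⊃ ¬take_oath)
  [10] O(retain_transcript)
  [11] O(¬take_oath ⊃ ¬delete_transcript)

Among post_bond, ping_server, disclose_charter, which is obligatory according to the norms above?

ping_server

Premise 4 states O(log_manifest) outright.
Applying K to premise 6 (O(log_manifest ⊃ ¬break_seal)) and O(log_manifest) yields O(¬break_seal).
The contrapositive of premise 3 (O(¬notify_kin ⊃ break_seal)) is O(¬break_seal ⊃ notify_kin), and O(¬break_seal) is already established, so O(notify_kin).
The contrapositive of premise 1 (O(¬take_oath ⊃ ¬notify_kin)) is O(notify_kin ⊃ take_oath), and O(notify_kin) is already established, so O(take_oath).
Premise 9, O(¬ping_server ⊃ ¬take_oath), contraposes to O(take_oath ⊃ ping_server); with O(take_oath) we get O(ping_server).
So O(ping_server) holds — ping_server is obligatory. None of the other listed options is made obligatory by any chain of premises.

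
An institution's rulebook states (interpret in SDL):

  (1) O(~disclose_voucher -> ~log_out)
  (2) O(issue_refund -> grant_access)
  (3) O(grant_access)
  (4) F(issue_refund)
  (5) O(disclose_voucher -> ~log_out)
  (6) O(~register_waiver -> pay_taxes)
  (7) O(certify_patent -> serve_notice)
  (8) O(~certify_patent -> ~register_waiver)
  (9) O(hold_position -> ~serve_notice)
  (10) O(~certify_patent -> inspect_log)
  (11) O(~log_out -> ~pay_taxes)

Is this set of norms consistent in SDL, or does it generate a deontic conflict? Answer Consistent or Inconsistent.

Premise 2 is O(issue_refund -> grant_access); even if O(grant_access) held, inferring O(issue_refund) would be affirming the consequent — invalid.
So O(issue_refund) is not derivable, and the apparent clash with O(~issue_refund) does not arise.
A world satisfying every obligation exists (e.g. certify_patent=true, disclose_voucher=false, grant_access=true, hold_position=false, inspect_log=false, issue_refund=false, log_out=false, pay_taxes=false, register_waiver=true, serve_notice=true); no atom is both obligatory and forbidden, so the set is consistent.

Consistent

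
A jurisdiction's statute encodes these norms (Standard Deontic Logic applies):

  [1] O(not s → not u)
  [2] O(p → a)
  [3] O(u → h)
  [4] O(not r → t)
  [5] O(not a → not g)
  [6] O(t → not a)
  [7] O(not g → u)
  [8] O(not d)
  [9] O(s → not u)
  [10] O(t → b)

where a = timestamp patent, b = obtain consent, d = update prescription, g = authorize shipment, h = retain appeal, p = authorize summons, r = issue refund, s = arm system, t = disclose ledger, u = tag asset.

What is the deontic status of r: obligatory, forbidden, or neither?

Premises 9 and 1 cover both cases: O(s → not u) and O(not s → not u). Since s ∨ not s is a tautology, O(not u) follows.
The contrapositive of premise 7 (O(not g → u)) is O(not u → g), and O(not u) is already established, so O(g).
Premise 5, O(not a → not g), contraposes to O(g → a); with O(g) we get O(a).
The contrapositive of premise 6 (O(t → not a)) is O(a → not t), and O(a) is already established, so O(not t).
The contrapositive of premise 4 (O(not r → t)) is O(not t → r), and O(not t) is already established, so O(r).
Premises 2, 3, 8, 10 do not contribute to this derivation.
Hence r is obligatory.

Obligatory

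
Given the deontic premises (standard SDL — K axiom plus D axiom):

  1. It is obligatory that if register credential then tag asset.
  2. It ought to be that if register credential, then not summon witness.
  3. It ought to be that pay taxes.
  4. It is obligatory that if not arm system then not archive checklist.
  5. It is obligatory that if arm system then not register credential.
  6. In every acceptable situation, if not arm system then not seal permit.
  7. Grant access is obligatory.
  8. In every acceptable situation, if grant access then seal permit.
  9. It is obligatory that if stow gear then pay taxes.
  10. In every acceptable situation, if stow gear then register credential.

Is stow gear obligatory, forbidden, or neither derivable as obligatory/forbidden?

From premise 7 we have O(grant_access).
With premise 8, O(grant_access → seal_permit), the K-axiom yields O(seal_permit).
Premise 6, O(¬arm_system → ¬seal_permit), contraposes to O(seal_permit → arm_system); with O(seal_permit) we get O(arm_system).
With premise 5, O(arm_system → ¬register_credential), the K-axiom yields O(¬register_credential).
The contrapositive of premise 10 (O(stow_gear → register_credential)) is O(¬register_credential → ¬stow_gear), and O(¬register_credential) is already established, so O(¬stow_gear).
Premises 1, 2, 3, 4, 9 do not contribute to this derivation.
Thus O(¬stow_gear), which is F(stow_gear): stow_gear is forbidden.

Forbidden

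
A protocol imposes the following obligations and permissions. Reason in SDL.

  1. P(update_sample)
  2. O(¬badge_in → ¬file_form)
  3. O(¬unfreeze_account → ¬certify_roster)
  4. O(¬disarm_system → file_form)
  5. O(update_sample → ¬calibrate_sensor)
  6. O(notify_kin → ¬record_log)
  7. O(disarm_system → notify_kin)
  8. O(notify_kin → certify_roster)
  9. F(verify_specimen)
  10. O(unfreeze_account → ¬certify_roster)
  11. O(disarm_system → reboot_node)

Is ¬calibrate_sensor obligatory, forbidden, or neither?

Neither

Premise 5 is O(update_sample → ¬calibrate_sensor), but O(update_sample) is not derivable from the premises (the permission P(update_sample) asserts only ¬O(¬update_sample), not O(update_sample)), so it does not yield O(¬calibrate_sensor).
No premise or chain of K-axiom applications forces O(¬calibrate_sensor), and none forces O(calibrate_sensor). So ¬calibrate_sensor is neither obligatory nor forbidden under these norms.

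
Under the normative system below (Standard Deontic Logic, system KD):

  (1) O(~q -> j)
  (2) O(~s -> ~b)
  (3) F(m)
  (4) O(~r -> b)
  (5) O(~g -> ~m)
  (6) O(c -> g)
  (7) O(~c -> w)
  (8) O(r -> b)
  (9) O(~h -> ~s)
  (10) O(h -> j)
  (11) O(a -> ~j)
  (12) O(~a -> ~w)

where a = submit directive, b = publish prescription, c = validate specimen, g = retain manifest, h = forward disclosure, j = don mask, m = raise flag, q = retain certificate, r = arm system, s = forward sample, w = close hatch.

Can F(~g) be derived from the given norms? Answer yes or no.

Yes

Premises 4 and 8 are O(~r -> b) and O(r -> b); every ideal world satisfies ~r or r, so in either case b holds — hence O(b).
Premise 2 is O(~s -> ~b); contrapositively O(b -> s). Since O(b) holds, K gives O(s).
The contrapositive of premise 9 (O(~h -> ~s)) is O(s -> h), and O(s) is already established, so O(h).
Premise 10 is O(h -> j); since O(h), deontic closure gives O(j).
The contrapositive of premise 11 (O(a -> ~j)) is O(j -> ~a), and O(j) is already established, so O(~a).
From O(~a) and premise 12, O(~a -> ~w), we obtain O(~w).
The contrapositive of premise 7 (O(~c -> w)) is O(~w -> c), and O(~w) is already established, so O(c).
Premise 6 is O(c -> g); since O(c), deontic closure gives O(g).
Premises 1, 3, 5 do not contribute to this derivation.
So O(g) holds, i.e. F(~g). The claim follows.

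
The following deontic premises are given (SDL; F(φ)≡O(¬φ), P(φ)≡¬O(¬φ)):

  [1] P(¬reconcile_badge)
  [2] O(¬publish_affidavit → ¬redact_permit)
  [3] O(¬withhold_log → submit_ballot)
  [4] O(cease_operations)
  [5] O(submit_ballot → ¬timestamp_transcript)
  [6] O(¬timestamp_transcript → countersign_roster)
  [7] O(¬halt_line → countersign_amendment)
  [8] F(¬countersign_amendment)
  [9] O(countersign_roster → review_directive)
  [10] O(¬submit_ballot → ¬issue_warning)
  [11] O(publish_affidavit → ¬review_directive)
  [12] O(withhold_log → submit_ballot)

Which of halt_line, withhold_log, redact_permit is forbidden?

redact_permit

Premises 3 and 12 are O(¬withhold_log → submit_ballot) and O(withhold_log → submit_ballot); every ideal world satisfies ¬withhold_log or withhold_log, so in either case submit_ballot holds — hence O(submit_ballot).
Premise 5 is O(submit_ballot → ¬timestamp_transcript); since O(submit_ballot), deontic closure gives O(¬timestamp_transcript).
From O(¬timestamp_transcript) and premise 6, O(¬timestamp_transcript → countersign_roster), we obtain O(countersign_roster).
Applying K to premise 9 (O(countersign_roster → review_directive)) and O(countersign_roster) yields O(review_directive).
The contrapositive of premise 11 (O(publish_affidavit → ¬review_directive)) is O(review_directive → ¬publish_affidavit), and O(review_directive) is already established, so O(¬publish_affidavit).
From O(¬publish_affidavit) and premise 2, O(¬publish_affidavit → ¬redact_permit), we obtain O(¬redact_permit).
So O(¬redact_permit) holds, i.e. redact_permit is forbidden. None of the other listed options is forbidden under the premises.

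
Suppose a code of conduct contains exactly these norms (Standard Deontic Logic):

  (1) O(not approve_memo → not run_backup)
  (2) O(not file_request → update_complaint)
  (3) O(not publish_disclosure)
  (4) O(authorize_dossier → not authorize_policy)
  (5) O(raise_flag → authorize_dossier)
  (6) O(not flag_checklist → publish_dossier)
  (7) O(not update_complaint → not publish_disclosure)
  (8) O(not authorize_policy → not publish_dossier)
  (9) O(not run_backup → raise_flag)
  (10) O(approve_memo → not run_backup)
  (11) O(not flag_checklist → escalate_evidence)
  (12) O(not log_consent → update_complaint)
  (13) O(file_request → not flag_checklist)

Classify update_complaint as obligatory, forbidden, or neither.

Premises 1 and 10 are O(not approve_memo → not run_backup) and O(approve_memo → not run_backup); every ideal world satisfies not approve_memo or approve_memo, so in either case not run_backup holds — hence O(not run_backup).
Premise 9 is O(not run_backup → raise_flag); since O(not run_backup), deontic closure gives O(raise_flag).
Applying K to premise 5 (O(raise_flag → authorize_dossier)) and O(raise_flag) yields O(authorize_dossier).
Premise 4 is O(authorize_dossier → not authorize_policy); since O(authorize_dossier), deontic closure gives O(not authorize_policy).
With premise 8, O(not authorize_policy → not publish_dossier), the K-axiom yields O(not publish_dossier).
Premise 6 is O(not flag_checklist → publish_dossier); contrapositively O(not publish_dossier → flag_checklist). Since O(not publish_dossier) holds, K gives O(flag_checklist).
Premise 13 is O(file_request → not flag_checklist); contrapositively O(flag_checklist → not file_request). Since O(flag_checklist) holds, K gives O(not file_request).
Premise 2 is O(not file_request → update_complaint); since O(not file_request), deontic closure gives O(update_complaint).
Premises 3, 7, 11, 12 do not contribute to this derivation.
Hence update_complaint is obligatory.

Obligatory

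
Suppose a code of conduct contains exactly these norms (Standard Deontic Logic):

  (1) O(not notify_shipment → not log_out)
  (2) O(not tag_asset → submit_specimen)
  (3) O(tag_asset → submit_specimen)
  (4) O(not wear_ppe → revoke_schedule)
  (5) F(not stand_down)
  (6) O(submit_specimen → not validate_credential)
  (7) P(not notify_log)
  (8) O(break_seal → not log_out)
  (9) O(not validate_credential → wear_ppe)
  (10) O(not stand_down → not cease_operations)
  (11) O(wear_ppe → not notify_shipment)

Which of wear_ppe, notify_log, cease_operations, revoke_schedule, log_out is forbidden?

Premises 3 and 2 cover both cases: O(tag_asset → submit_specimen) and O(not tag_asset → submit_specimen). Since tag_asset ∨ not tag_asset is a tautology, O(submit_specimen) follows.
From O(submit_specimen) and premise 6, O(submit_specimen → not validate_credential), we obtain O(not validate_credential).
From O(not validate_credential) and premise 9, O(not validate_credential → wear_ppe), we obtain O(wear_ppe).
With premise 11, O(wear_ppe → not notify_shipment), the K-axiom yields O(not notify_shipment).
Premise 1 is O(not notify_shipment → not log_out); since O(not notify_shipment), deontic closure gives O(not log_out).
So O(not log_out) holds, i.e. log_out is forbidden. None of the other listed options is forbidden under the premises.

log_out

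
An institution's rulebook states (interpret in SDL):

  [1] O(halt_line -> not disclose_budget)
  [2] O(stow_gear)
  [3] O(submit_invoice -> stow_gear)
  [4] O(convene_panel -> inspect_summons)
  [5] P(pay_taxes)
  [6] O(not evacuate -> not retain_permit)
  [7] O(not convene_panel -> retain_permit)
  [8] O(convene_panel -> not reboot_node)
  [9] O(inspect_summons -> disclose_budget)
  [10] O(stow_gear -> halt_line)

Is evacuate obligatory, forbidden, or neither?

Premise 2 states O(stow_gear) outright.
With premise 10, O(stow_gear -> halt_line), the K-axiom yields O(halt_line).
Premise 1 is O(halt_line -> not disclose_budget); since O(halt_line), deontic closure gives O(not disclose_budget).
Premise 9, O(inspect_summons -> disclose_budget), contraposes to O(not disclose_budget -> not inspect_summons); with O(not disclose_budget) we get O(not inspect_summons).
The contrapositive of premise 4 (O(convene_panel -> inspect_summons)) is O(not inspect_summons -> not convene_panel), and O(not inspect_summons) is already established, so O(not convene_panel).
Premise 7 is O(not convene_panel -> retain_permit); since O(not convene_panel), deontic closure gives O(retain_permit).
Premise 6, O(not evacuate -> not retain_permit), contraposes to O(retain_permit -> evacuate); with O(retain_permit) we get O(evacuate).
Premises 3, 5, 8 do not contribute to this derivation.
Hence evacuate is obligatory.

Obligatory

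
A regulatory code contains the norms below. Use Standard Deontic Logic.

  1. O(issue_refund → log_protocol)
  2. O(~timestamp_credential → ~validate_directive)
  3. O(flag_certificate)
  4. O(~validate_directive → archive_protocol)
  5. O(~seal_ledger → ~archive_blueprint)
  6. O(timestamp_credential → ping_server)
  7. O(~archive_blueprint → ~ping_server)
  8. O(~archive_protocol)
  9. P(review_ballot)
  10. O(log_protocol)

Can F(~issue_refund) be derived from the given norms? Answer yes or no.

Premise 1 is O(issue_refund → log_protocol); even if O(log_protocol) held, inferring O(issue_refund) would be affirming the consequent — invalid.
No other premise forces O(issue_refund). An ideal world satisfying every premise can still have ~issue_refund true, so F(~issue_refund) is not derivable.

No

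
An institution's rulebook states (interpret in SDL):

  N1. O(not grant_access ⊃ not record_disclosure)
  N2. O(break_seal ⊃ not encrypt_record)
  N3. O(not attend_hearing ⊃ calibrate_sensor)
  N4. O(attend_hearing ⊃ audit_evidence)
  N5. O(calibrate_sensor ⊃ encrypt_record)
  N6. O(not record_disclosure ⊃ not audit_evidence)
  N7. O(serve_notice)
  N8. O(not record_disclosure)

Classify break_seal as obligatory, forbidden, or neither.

Premise 8 gives O(not record_disclosure).
With premise 6, O(not record_disclosure ⊃ not audit_evidence), the K-axiom yields O(not audit_evidence).
Premise 4 is O(attend_hearing ⊃ audit_evidence); contrapositively O(not audit_evidence ⊃ not attend_hearing). Since O(not audit_evidence) holds, K gives O(not attend_hearing).
Premise 3 is O(not attend_hearing ⊃ calibrate_sensor); since O(not attend_hearing), deontic closure gives O(calibrate_sensor).
Applying K to premise 5 (O(calibrate_sensor ⊃ encrypt_record)) and O(calibrate_sensor) yields O(encrypt_record).
Premise 2, O(break_seal ⊃ not encrypt_record), contraposes to O(encrypt_record ⊃ not break_seal); with O(encrypt_record) we get O(not break_seal).
Premises 1, 7 do not contribute to this derivation.
Thus O(not break_seal), which is F(break_seal): break_seal is forbidden.

Forbidden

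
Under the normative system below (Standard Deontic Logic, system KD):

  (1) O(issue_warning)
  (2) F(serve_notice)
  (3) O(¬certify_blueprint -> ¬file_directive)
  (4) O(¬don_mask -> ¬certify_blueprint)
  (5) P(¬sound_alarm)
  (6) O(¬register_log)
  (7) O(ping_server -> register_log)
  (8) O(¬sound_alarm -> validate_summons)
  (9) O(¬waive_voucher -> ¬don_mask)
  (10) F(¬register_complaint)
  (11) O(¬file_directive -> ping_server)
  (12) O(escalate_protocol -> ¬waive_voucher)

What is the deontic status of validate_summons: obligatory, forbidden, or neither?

Neither

Premise 8 is O(¬sound_alarm -> validate_summons), but O(¬sound_alarm) is not derivable from the premises (the permission P(¬sound_alarm) asserts only ¬O(sound_alarm), not O(¬sound_alarm)), so it does not yield O(validate_summons).
No premise or chain of K-axiom applications forces O(validate_summons), and none forces O(¬validate_summons). So validate_summons is neither obligatory nor forbidden under these norms.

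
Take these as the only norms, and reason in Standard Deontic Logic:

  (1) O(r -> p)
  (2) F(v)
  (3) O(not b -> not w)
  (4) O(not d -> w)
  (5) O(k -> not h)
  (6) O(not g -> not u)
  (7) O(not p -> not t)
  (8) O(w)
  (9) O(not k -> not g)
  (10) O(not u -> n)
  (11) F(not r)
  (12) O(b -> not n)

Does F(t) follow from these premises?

Premise 7 is O(not p -> not t), but O(not p) is not derivable from the premises, so it does not yield O(not t).
No other premise forces O(not t). An ideal world satisfying every premise can still have t true, so F(t) is not derivable.

No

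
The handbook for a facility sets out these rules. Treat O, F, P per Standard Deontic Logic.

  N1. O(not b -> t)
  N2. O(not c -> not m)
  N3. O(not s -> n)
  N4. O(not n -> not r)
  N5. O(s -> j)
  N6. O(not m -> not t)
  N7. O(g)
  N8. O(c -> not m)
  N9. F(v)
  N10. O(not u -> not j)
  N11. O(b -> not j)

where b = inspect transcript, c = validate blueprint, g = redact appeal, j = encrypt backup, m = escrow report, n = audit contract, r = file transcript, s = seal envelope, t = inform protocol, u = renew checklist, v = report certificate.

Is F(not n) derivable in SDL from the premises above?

Yes

Premises 2 and 8 are O(not c -> not m) and O(c -> not m); every ideal world satisfies not c or c, so in either case not m holds — hence O(not m).
With premise 6, O(not m -> not t), the K-axiom yields O(not t).
Premise 1 is O(not b -> t); contrapositively O(not t -> b). Since O(not t) holds, K gives O(b).
From O(b) and premise 11, O(b -> not j), we obtain O(not j).
Premise 5 is O(s -> j); contrapositively O(not j -> not s). Since O(not j) holds, K gives O(not s).
Applying K to premise 3 (O(not s -> n)) and O(not s) yields O(n).
Premises 4, 7, 9, 10 do not contribute to this derivation.
So O(n) holds, i.e. F(not n). The claim follows.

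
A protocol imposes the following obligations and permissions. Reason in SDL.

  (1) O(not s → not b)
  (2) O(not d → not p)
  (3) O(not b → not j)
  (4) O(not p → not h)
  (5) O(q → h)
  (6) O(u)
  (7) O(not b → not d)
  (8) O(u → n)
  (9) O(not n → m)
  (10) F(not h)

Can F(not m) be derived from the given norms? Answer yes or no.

Premise 9 is O(not n → m), but O(not n) is not derivable from the premises, so it does not yield O(m).
No other premise forces O(m). An ideal world satisfying every premise can still have not m true, so F(not m) is not derivable.

No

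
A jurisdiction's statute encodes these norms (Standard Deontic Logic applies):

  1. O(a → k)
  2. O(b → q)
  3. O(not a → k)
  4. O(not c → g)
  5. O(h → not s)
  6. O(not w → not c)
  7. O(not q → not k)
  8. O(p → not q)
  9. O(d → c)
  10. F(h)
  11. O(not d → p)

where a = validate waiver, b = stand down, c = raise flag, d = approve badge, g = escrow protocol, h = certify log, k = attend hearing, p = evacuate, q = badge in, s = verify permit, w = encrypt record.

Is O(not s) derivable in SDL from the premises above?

No

Premise 5 is O(h → not s), but O(h) is not derivable from the premises, so it does not yield O(not s).
No other premise forces O(not s). An ideal world satisfying every premise can still have not s false, so O(not s) is not derivable.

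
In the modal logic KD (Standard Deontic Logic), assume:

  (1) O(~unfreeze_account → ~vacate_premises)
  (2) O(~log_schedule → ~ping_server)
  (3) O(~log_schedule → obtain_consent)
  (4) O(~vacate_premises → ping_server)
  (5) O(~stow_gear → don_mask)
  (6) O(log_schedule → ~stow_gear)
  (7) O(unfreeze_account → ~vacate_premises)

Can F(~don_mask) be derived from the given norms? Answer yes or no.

Yes

Premises 1 and 7 are O(~unfreeze_account → ~vacate_premises) and O(unfreeze_account → ~vacate_premises); every ideal world satisfies ~unfreeze_account or unfreeze_account, so in either case ~vacate_premises holds — hence O(~vacate_premises).
Applying K to premise 4 (O(~vacate_premises → ping_server)) and O(~vacate_premises) yields O(ping_server).
The contrapositive of premise 2 (O(~log_schedule → ~ping_server)) is O(ping_server → log_schedule), and O(ping_server) is already established, so O(log_schedule).
Applying K to premise 6 (O(log_schedule → ~stow_gear)) and O(log_schedule) yields O(~stow_gear).
Applying K to premise 5 (O(~stow_gear → don_mask)) and O(~stow_gear) yields O(don_mask).
Premise 3 does not contribute to this derivation.
So O(don_mask) holds, i.e. F(~don_mask). The claim follows.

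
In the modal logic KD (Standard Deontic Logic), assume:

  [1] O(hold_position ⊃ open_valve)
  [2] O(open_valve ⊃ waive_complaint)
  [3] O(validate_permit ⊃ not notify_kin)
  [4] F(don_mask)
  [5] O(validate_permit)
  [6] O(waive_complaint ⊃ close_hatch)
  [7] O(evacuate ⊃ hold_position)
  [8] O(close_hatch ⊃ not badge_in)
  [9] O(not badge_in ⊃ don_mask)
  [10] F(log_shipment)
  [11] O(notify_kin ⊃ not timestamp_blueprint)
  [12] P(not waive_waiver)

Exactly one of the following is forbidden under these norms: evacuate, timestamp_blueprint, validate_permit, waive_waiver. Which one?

evacuate

Premise 4, F(don_mask), is equivalent to O(not don_mask).
The contrapositive of premise 9 (O(not badge_in ⊃ don_mask)) is O(not don_mask ⊃ badge_in), and O(not don_mask) is already established, so O(badge_in).
Premise 8, O(close_hatch ⊃ not badge_in), contraposes to O(badge_in ⊃ not close_hatch); with O(badge_in) we get O(not close_hatch).
Premise 6, O(waive_complaint ⊃ close_hatch), contraposes to O(not close_hatch ⊃ not waive_complaint); with O(not close_hatch) we get O(not waive_complaint).
The contrapositive of premise 2 (O(open_valve ⊃ waive_complaint)) is O(not waive_complaint ⊃ not open_valve), and O(not waive_complaint) is already established, so O(not open_valve).
Premise 1, O(hold_position ⊃ open_valve), contraposes to O(not open_valve ⊃ not hold_position); with O(not open_valve) we get O(not hold_position).
Premise 7, O(evacuate ⊃ hold_position), contraposes to O(not hold_position ⊃ not evacuate); with O(not hold_position) we get O(not evacuate).
So O(not evacuate) holds, i.e. evacuate is forbidden. None of the other listed options is forbidden under the premises.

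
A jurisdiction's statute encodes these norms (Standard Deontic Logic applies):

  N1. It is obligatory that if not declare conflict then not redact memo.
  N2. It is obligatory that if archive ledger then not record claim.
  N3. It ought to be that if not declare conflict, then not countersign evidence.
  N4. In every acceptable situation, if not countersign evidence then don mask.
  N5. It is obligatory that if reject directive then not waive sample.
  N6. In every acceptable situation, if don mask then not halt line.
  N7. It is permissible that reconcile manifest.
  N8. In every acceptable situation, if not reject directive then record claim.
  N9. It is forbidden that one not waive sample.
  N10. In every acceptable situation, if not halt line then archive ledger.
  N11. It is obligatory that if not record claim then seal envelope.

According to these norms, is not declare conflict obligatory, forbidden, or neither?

Premise 9 is F(¬waive_sample), i.e. O(waive_sample).
The contrapositive of premise 5 (O(reject_directive → ¬waive_sample)) is O(waive_sample → ¬reject_directive), and O(waive_sample) is already established, so O(¬reject_directive).
With premise 8, O(¬reject_directive → record_claim), the K-axiom yields O(record_claim).
The contrapositive of premise 2 (O(archive_ledger → ¬record_claim)) is O(record_claim → ¬archive_ledger), and O(record_claim) is already established, so O(¬archive_ledger).
The contrapositive of premise 10 (O(¬halt_line → archive_ledger)) is O(¬archive_ledger → halt_line), and O(¬archive_ledger) is already established, so O(halt_line).
Premise 6 is O(don_mask → ¬halt_line); contrapositively O(halt_line → ¬don_mask). Since O(halt_line) holds, K gives O(¬don_mask).
Premise 4 is O(¬countersign_evidence → don_mask); contrapositively O(¬don_mask → countersign_evidence). Since O(¬don_mask) holds, K gives O(countersign_evidence).
Premise 3 is O(¬declare_conflict → ¬countersign_evidence); contrapositively O(countersign_evidence → declare_conflict). Since O(countersign_evidence) holds, K gives O(declare_conflict).
Premises 1, 7, 11 do not contribute to this derivation.
Thus O(declare_conflict), which is F(¬declare_conflict): ¬declare_conflict is forbidden.

Forbidden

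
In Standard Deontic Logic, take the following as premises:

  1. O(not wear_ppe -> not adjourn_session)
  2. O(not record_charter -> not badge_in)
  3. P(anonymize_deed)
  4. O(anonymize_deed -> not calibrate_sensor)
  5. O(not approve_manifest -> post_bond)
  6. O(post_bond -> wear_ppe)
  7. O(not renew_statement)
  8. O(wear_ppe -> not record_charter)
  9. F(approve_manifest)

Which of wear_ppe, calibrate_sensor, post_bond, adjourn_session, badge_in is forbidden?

Premise 9 is F(approve_manifest), i.e. O(not approve_manifest).
Premise 5 is O(not approve_manifest -> post_bond); since O(not approve_manifest), deontic closure gives O(post_bond).
Applying K to premise 6 (O(post_bond -> wear_ppe)) and O(post_bond) yields O(wear_ppe).
With premise 8, O(wear_ppe -> not record_charter), the K-axiom yields O(not record_charter).
From O(not record_charter) and premise 2, O(not record_charter -> not badge_in), we obtain O(not badge_in).
So O(not badge_in) holds, i.e. badge_in is forbidden. None of the other listed options is forbidden under the premises.

badge_in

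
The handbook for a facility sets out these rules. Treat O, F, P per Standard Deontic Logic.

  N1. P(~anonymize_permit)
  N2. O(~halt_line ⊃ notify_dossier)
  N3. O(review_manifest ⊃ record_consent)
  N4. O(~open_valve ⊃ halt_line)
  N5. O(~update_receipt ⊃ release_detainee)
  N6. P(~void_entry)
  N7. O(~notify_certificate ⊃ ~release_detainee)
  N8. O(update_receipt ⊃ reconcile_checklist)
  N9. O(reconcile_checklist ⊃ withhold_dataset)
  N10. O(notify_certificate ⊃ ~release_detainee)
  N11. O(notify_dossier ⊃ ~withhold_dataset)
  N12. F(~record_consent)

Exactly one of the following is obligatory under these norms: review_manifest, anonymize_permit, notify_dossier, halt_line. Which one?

halt_line

By case analysis on notify_certificate: premise 10 gives O(notify_certificate ⊃ ~release_detainee) and premise 7 gives O(~notify_certificate ⊃ ~release_detainee), so O(~release_detainee) either way.
The contrapositive of premise 5 (O(~update_receipt ⊃ release_detainee)) is O(~release_detainee ⊃ update_receipt), and O(~release_detainee) is already established, so O(update_receipt).
With premise 8, O(update_receipt ⊃ reconcile_checklist), the K-axiom yields O(reconcile_checklist).
Applying K to premise 9 (O(reconcile_checklist ⊃ withhold_dataset)) and O(reconcile_checklist) yields O(withhold_dataset).
The contrapositive of premise 11 (O(notify_dossier ⊃ ~withhold_dataset)) is O(withhold_dataset ⊃ ~notify_dossier), and O(withhold_dataset) is already established, so O(~notify_dossier).
Premise 2 is O(~halt_line ⊃ notify_dossier); contrapositively O(~notify_dossier ⊃ halt_line). Since O(~notify_dossier) holds, K gives O(halt_line).
So O(halt_line) holds — halt_line is obligatory. None of the other listed options is made obligatory by any chain of premises.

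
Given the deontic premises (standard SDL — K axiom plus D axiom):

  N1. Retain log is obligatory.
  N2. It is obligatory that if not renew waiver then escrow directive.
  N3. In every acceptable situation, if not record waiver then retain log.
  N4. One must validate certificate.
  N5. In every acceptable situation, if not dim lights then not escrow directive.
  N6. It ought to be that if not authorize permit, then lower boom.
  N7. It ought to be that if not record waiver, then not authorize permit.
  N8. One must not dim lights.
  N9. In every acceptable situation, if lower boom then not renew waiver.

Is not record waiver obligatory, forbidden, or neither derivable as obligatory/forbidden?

F(dim_lights) at premise 8 means O(¬dim_lights).
With premise 5, O(¬dim_lights → ¬escrow_directive), the K-axiom yields O(¬escrow_directive).
The contrapositive of premise 2 (O(¬renew_waiver → escrow_directive)) is O(¬escrow_directive → renew_waiver), and O(¬escrow_directive) is already established, so O(renew_waiver).
The contrapositive of premise 9 (O(lower_boom → ¬renew_waiver)) is O(renew_waiver → ¬lower_boom), and O(renew_waiver) is already established, so O(¬lower_boom).
Premise 6, O(¬authorize_permit → lower_boom), contraposes to O(¬lower_boom → authorize_permit); with O(¬lower_boom) we get O(authorize_permit).
The contrapositive of premise 7 (O(¬record_waiver → ¬authorize_permit)) is O(authorize_permit → record_waiver), and O(authorize_permit) is already established, so O(record_waiver).
Premises 1, 3, 4 do not contribute to this derivation.
Thus O(record_waiver), which is F(¬record_waiver): ¬record_waiver is forbidden.

Forbidden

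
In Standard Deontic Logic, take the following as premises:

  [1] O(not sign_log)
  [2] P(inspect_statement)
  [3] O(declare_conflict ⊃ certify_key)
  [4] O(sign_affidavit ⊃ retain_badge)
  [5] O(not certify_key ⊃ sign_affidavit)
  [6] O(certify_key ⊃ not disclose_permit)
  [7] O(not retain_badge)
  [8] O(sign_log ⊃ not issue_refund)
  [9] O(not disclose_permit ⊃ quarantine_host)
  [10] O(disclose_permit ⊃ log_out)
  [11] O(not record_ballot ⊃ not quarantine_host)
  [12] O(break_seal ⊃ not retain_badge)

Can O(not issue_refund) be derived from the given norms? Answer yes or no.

No

Premise 8 is O(sign_log ⊃ not issue_refund), but O(sign_log) is not derivable from the premises, so it does not yield O(not issue_refund).
No other premise forces O(not issue_refund). An ideal world satisfying every premise can still have not issue_refund false, so O(not issue_refund) is not derivable.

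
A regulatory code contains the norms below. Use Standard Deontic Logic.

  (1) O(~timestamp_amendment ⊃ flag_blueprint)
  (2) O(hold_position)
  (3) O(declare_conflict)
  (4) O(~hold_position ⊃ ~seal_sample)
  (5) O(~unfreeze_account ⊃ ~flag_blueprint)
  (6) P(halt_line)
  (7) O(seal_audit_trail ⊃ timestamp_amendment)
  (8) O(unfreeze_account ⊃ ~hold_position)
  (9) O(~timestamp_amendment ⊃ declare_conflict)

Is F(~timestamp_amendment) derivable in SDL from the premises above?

Yes

Premise 2 states O(hold_position) outright.
The contrapositive of premise 8 (O(unfreeze_account ⊃ ~hold_position)) is O(hold_position ⊃ ~unfreeze_account), and O(hold_position) is already established, so O(~unfreeze_account).
With premise 5, O(~unfreeze_account ⊃ ~flag_blueprint), the K-axiom yields O(~flag_blueprint).
Premise 1, O(~timestamp_amendment ⊃ flag_blueprint), contraposes to O(~flag_blueprint ⊃ timestamp_amendment); with O(~flag_blueprint) we get O(timestamp_amendment).
Premises 3, 4, 6, 7, 9 do not contribute to this derivation.
So O(timestamp_amendment) holds, i.e. F(~timestamp_amendment). The claim follows.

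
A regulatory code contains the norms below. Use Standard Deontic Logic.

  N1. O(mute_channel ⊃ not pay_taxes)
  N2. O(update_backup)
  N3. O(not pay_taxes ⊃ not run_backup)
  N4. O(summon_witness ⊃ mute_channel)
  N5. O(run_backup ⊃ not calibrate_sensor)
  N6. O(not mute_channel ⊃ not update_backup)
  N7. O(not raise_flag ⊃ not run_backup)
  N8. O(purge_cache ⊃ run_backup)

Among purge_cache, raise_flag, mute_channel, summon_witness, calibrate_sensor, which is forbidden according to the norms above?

From premise 2 we have O(update_backup).
The contrapositive of premise 6 (O(not mute_channel ⊃ not update_backup)) is O(update_backup ⊃ mute_channel), and O(update_backup) is already established, so O(mute_channel).
Applying K to premise 1 (O(mute_channel ⊃ not pay_taxes)) and O(mute_channel) yields O(not pay_taxes).
With premise 3, O(not pay_taxes ⊃ not run_backup), the K-axiom yields O(not run_backup).
The contrapositive of premise 8 (O(purge_cache ⊃ run_backup)) is O(not run_backup ⊃ not purge_cache), and O(not run_backup) is already established, so O(not purge_cache).
So O(not purge_cache) holds, i.e. purge_cache is forbidden. None of the other listed options is forbidden under the premises.

purge_cache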